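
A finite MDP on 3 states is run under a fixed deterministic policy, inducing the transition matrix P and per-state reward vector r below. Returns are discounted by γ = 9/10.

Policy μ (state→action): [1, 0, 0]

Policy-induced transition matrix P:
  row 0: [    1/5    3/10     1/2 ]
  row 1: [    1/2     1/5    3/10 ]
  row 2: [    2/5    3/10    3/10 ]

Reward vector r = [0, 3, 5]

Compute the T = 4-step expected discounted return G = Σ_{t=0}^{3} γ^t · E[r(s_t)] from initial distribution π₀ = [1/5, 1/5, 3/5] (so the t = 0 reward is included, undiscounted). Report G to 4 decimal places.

G = 10.0165

t=0: π = [0.2000, 0.2000, 0.6000], E[r] = 3.6000, γ^t·E[r] = 3.600000, running G = 3.600000
t=1: π = [0.3800, 0.2800, 0.3400], E[r] = 2.5400, γ^t·E[r] = 2.286000, running G = 5.886000
t=2: π = [0.3520, 0.2720, 0.3760], E[r] = 2.6960, γ^t·E[r] = 2.183760, running G = 8.069760
t=3: π = [0.3568, 0.2728, 0.3704], E[r] = 2.6704, γ^t·E[r] = 1.946722, running G = 10.016482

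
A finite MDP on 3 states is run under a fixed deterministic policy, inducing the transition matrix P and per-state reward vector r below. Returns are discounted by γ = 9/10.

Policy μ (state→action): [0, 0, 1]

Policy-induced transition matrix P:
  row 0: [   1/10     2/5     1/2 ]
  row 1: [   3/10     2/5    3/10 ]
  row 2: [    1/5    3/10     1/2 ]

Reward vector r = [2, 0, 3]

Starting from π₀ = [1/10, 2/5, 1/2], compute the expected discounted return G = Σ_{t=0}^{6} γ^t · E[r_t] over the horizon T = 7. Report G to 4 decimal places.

t=0: π = [0.1000, 0.4000, 0.5000], E[r] = 1.7000, γ^t·E[r] = 1.700000, running G = 1.700000
t=1: π = [0.2300, 0.3500, 0.4200], E[r] = 1.7200, γ^t·E[r] = 1.548000, running G = 3.248000
t=2: π = [0.2120, 0.3580, 0.4300], E[r] = 1.7140, γ^t·E[r] = 1.388340, running G = 4.636340
t=3: π = [0.2146, 0.3570, 0.4284], E[r] = 1.7144, γ^t·E[r] = 1.249798, running G = 5.886138
t=4: π = [0.2142, 0.3572, 0.4286], E[r] = 1.7143, γ^t·E[r] = 1.124739, running G = 7.010877
t=5: π = [0.2143, 0.3571, 0.4286], E[r] = 1.7143, γ^t·E[r] = 1.012270, running G = 8.023147
t=6: π = [0.2143, 0.3571, 0.4286], E[r] = 1.7143, γ^t·E[r] = 0.911042, running G = 8.934188

G = 8.9342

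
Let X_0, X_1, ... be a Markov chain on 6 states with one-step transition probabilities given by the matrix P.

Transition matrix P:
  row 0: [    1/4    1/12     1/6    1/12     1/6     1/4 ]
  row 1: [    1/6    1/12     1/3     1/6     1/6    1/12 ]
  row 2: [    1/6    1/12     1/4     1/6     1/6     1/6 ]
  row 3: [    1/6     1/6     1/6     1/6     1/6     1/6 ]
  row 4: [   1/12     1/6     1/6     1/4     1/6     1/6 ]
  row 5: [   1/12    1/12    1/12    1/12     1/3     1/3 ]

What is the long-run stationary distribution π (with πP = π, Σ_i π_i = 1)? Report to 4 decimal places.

Balance equations π_j = Σ_i π_i·P[i][j]:
  π_0 = 1/4·π_0 + 1/6·π_1 + 1/6·π_2 + 1/6·π_3 + 1/12·π_4 + 1/12·π_5
  π_1 = 1/12·π_0 + 1/12·π_1 + 1/12·π_2 + 1/6·π_3 + 1/6·π_4 + 1/12·π_5
  π_2 = 1/6·π_0 + 1/3·π_1 + 1/4·π_2 + 1/6·π_3 + 1/6·π_4 + 1/12·π_5
  π_3 = 1/12·π_0 + 1/6·π_1 + 1/6·π_2 + 1/6·π_3 + 1/4·π_4 + 1/12·π_5
  π_4 = 1/6·π_0 + 1/6·π_1 + 1/6·π_2 + 1/6·π_3 + 1/6·π_4 + 1/3·π_5
  normalize: π_0 + π_1 + π_2 + π_3 + π_4 + π_5 = 1
Solving the linear system gives exactly π = [2325/16022, 1809/16022, 1473/8011, 2473/16022, 3213/16022, 1628/8011].

π = [0.1451, 0.1129, 0.1839, 0.1544, 0.2005, 0.2032]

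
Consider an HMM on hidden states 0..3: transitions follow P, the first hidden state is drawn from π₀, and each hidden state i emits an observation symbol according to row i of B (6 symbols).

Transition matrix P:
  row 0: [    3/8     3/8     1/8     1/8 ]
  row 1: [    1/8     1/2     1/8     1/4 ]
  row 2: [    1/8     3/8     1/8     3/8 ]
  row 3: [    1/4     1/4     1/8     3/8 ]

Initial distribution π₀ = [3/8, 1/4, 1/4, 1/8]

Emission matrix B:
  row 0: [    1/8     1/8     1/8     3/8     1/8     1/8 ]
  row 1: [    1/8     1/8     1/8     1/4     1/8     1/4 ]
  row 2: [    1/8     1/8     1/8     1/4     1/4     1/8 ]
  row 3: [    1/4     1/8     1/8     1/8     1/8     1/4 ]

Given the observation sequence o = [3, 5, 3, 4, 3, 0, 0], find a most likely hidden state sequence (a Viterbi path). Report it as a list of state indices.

path = [0, 1, 1, 1, 1, 3, 3]

t=0: δ = [1.406e-01, 6.250e-02, 6.250e-02, 1.562e-02]  (obs o_0=3)
t=1: δ = [6.592e-03, 1.318e-02, 2.197e-03, 5.859e-03]  ψ = [0, 0, 0, 2]  (obs o_1=5)
t=2: δ = [9.270e-04, 1.648e-03, 4.120e-04, 4.120e-04]  ψ = [0, 1, 1, 1]  (obs o_2=3)
t=3: δ = [4.345e-05, 1.030e-04, 5.150e-05, 5.150e-05]  ψ = [0, 1, 1, 1]  (obs o_3=4)
t=4: δ = [6.110e-06, 1.287e-05, 3.219e-06, 3.219e-06]  ψ = [0, 1, 1, 1]  (obs o_4=3)
t=5: δ = [2.864e-07, 8.047e-07, 2.012e-07, 8.047e-07]  ψ = [0, 1, 1, 1]  (obs o_5=0)
t=6: δ = [2.515e-08, 5.029e-08, 1.257e-08, 7.544e-08]  ψ = [3, 1, 1, 3]  (obs o_6=0)
backtrack: best end state = 3; path = [0, 1, 1, 1, 1, 3, 3]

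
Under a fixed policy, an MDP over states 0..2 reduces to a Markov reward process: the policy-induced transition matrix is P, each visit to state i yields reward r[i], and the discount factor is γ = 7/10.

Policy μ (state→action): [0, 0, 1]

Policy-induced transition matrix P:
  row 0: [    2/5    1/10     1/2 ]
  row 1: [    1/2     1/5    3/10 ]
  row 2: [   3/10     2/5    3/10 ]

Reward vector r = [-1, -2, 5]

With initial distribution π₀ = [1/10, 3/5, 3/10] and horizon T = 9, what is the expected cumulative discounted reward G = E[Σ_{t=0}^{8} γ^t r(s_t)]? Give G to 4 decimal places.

t=0: π = [0.1000, 0.6000, 0.3000], E[r] = 0.2000, γ^t·E[r] = 0.200000, running G = 0.200000
t=1: π = [0.4300, 0.2500, 0.3200], E[r] = 0.6700, γ^t·E[r] = 0.469000, running G = 0.669000
t=2: π = [0.3930, 0.2210, 0.3860], E[r] = 1.0950, γ^t·E[r] = 0.536550, running G = 1.205550
t=3: π = [0.3835, 0.2379, 0.3786], E[r] = 1.0337, γ^t·E[r] = 0.354559, running G = 1.560109
t=4: π = [0.3859, 0.2374, 0.3767], E[r] = 1.0228, γ^t·E[r] = 0.245581, running G = 1.805691
t=5: π = [0.3861, 0.2367, 0.3772], E[r] = 1.0264, γ^t·E[r] = 0.172502, running G = 1.978192
t=6: π = [0.3860, 0.2368, 0.3772], E[r] = 1.0264, γ^t·E[r] = 0.120761, running G = 2.098953
t=7: π = [0.3860, 0.2368, 0.3772], E[r] = 1.0263, γ^t·E[r] = 0.084520, running G = 2.183473
t=8: π = [0.3860, 0.2368, 0.3772], E[r] = 1.0263, γ^t·E[r] = 0.059165, running G = 2.242638

G = 2.2426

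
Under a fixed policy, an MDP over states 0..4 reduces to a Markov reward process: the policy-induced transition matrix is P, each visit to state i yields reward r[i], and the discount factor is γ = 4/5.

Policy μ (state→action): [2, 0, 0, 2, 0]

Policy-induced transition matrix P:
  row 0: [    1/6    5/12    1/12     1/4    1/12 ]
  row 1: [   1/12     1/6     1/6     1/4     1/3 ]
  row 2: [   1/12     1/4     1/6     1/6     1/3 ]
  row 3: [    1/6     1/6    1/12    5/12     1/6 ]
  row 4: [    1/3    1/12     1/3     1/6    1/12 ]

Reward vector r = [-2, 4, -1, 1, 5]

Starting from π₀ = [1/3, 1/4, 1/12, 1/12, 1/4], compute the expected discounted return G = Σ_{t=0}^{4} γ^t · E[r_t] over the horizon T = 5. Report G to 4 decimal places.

G = 5.2959

t=0: π = [0.3333, 0.2500, 0.0833, 0.0833, 0.2500], E[r] = 1.5833, γ^t·E[r] = 1.583333, running G = 1.583333
t=1: π = [0.1806, 0.2361, 0.1736, 0.2361, 0.1736], E[r] = 1.5139, γ^t·E[r] = 1.211111, running G = 2.794444
t=2: π = [0.1615, 0.2118, 0.1609, 0.2604, 0.2054], E[r] = 1.6510, γ^t·E[r] = 1.056667, running G = 3.851111
t=3: π = [0.1698, 0.2033, 0.1658, 0.2629, 0.1982], E[r] = 1.5617, γ^t·E[r] = 0.799605, running G = 4.650716
t=4: π = [0.1689, 0.2064, 0.1636, 0.2635, 0.1975], E[r] = 1.5752, γ^t·E[r] = 0.645195, running G = 5.295911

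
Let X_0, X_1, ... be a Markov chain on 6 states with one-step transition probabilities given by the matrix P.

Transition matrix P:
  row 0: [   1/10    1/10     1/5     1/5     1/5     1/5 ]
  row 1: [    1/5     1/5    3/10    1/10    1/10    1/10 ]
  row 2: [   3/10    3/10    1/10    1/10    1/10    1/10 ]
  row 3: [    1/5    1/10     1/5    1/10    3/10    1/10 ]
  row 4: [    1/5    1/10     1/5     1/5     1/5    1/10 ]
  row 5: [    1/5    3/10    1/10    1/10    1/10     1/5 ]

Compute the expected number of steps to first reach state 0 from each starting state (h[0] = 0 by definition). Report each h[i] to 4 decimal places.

h = [0.0000, 4.5236, 4.1466, 4.5707, 4.5707, 4.6073]

First-step conditioning: h[0] = 0; for i ≠ 0, h[i] = 1 + Σ_k P[i][k]·h[k].
  h[1] = 1 + 1/5·h[1] + 3/10·h[2] + 1/10·h[3] + 1/10·h[4] + 1/10·h[5]
  h[2] = 1 + 3/10·h[1] + 1/10·h[2] + 1/10·h[3] + 1/10·h[4] + 1/10·h[5]
  h[3] = 1 + 1/10·h[1] + 1/5·h[2] + 1/10·h[3] + 3/10·h[4] + 1/10·h[5]
  h[4] = 1 + 1/10·h[1] + 1/5·h[2] + 1/5·h[3] + 1/5·h[4] + 1/10·h[5]
  h[5] = 1 + 3/10·h[1] + 1/10·h[2] + 1/10·h[3] + 1/10·h[4] + 1/5·h[5]
Solving the 5×5 linear system over states ≠ 0 gives exactly h = [0, 864/191, 792/191, 873/191, 873/191, 880/191] (h[0] = 0 is the target).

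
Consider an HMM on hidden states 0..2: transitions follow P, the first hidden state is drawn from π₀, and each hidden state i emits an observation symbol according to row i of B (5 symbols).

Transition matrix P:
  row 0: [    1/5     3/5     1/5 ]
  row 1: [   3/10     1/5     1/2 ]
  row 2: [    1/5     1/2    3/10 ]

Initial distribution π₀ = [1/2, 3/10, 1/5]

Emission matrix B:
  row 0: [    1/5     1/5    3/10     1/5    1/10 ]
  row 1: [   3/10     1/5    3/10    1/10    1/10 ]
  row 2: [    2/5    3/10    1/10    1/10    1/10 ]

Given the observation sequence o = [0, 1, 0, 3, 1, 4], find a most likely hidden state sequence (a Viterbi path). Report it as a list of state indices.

t=0: δ = [1.000e-01, 9.000e-02, 8.000e-02]  (obs o_0=0)
t=1: δ = [5.400e-03, 1.200e-02, 1.350e-02]  ψ = [1, 0, 1]  (obs o_1=1)
t=2: δ = [7.200e-04, 2.025e-03, 2.400e-03]  ψ = [1, 2, 1]  (obs o_2=0)
t=3: δ = [1.215e-04, 1.200e-04, 1.012e-04]  ψ = [1, 2, 1]  (obs o_3=3)
t=4: δ = [7.200e-06, 1.458e-05, 1.800e-05]  ψ = [1, 0, 1]  (obs o_4=1)
t=5: δ = [4.374e-07, 9.000e-07, 7.290e-07]  ψ = [1, 2, 1]  (obs o_5=4)
backtrack: best end state = 1; path = [0, 1, 2, 1, 2, 1]

path = [0, 1, 2, 1, 2, 1]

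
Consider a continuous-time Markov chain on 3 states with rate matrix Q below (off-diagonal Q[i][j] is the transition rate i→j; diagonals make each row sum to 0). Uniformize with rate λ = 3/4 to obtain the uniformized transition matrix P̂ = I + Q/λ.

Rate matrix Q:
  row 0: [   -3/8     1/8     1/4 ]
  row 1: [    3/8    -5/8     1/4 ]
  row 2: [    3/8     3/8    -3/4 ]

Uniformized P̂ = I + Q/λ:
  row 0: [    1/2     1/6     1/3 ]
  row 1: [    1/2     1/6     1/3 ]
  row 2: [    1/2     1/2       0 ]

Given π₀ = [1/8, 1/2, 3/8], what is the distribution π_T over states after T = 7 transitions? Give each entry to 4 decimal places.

π = [0.5000, 0.2501, 0.2499]

t=0: π = [0.1250, 0.5000, 0.3750]
t=1: π = [0.5000, 0.2917, 0.2083]
t=2: π = [0.5000, 0.2361, 0.2639]
t=3: π = [0.5000, 0.2546, 0.2454]
t=4: π = [0.5000, 0.2485, 0.2515]
t=5: π = [0.5000, 0.2505, 0.2495]
t=6: π = [0.5000, 0.2498, 0.2502]
t=7: π = [0.5000, 0.2501, 0.2499]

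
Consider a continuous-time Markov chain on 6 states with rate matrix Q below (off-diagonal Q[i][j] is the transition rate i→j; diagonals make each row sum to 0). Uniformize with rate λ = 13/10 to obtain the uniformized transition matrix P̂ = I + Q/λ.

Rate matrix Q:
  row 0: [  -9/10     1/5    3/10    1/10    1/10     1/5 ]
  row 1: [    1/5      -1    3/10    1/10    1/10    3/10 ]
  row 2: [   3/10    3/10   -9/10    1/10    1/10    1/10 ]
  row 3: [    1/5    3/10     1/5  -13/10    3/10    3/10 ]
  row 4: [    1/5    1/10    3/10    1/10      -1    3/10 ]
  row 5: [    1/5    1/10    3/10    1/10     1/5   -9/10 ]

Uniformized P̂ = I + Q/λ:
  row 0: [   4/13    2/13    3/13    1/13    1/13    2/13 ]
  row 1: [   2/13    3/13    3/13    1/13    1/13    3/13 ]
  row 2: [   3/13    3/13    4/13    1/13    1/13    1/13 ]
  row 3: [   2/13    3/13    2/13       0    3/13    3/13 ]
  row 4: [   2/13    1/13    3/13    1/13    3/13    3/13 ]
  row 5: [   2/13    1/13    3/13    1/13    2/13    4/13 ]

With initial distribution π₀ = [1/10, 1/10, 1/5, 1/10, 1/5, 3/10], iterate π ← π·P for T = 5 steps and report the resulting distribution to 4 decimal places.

π = [0.2040, 0.1668, 0.2440, 0.0714, 0.1214, 0.1923]

t=0: π = [0.1000, 0.1000, 0.2000, 0.1000, 0.2000, 0.3000]
t=1: π = [0.1846, 0.1462, 0.2385, 0.0692, 0.1462, 0.2154]
t=2: π = [0.2006, 0.1609, 0.2438, 0.0716, 0.1266, 0.1964]
t=3: π = [0.2035, 0.1656, 0.2440, 0.0714, 0.1225, 0.1929]
t=4: π = [0.2039, 0.1666, 0.2440, 0.0714, 0.1216, 0.1924]
t=5: π = [0.2040, 0.1668, 0.2440, 0.0714, 0.1214, 0.1923]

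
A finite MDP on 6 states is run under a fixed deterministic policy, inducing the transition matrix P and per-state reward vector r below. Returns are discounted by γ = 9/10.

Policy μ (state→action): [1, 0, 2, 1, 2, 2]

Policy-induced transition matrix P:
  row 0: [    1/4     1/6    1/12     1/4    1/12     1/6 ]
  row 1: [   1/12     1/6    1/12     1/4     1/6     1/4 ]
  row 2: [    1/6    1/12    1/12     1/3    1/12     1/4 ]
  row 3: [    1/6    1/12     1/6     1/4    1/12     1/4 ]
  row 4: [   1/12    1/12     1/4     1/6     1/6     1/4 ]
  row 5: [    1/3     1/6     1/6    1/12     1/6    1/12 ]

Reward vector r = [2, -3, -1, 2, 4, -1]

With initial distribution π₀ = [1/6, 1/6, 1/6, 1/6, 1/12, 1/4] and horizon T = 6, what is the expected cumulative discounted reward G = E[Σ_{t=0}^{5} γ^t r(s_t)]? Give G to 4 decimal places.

t=0: π = [0.1667, 0.1667, 0.1667, 0.1667, 0.0833, 0.2500], E[r] = 0.0833, γ^t·E[r] = 0.083333, running G = 0.083333
t=1: π = [0.2014, 0.1319, 0.1319, 0.2153, 0.1250, 0.1944], E[r] = 0.6111, γ^t·E[r] = 0.550000, running G = 0.633333
t=2: π = [0.1944, 0.1273, 0.1383, 0.2182, 0.1209, 0.2008], E[r] = 0.5880, γ^t·E[r] = 0.476250, running G = 1.109583
t=3: π = [0.1957, 0.1269, 0.1384, 0.2180, 0.1208, 0.2003], E[r] = 0.5909, γ^t·E[r] = 0.430770, running G = 1.540353
t=4: π = [0.1957, 0.1269, 0.1383, 0.2181, 0.1207, 0.2003], E[r] = 0.5909, γ^t·E[r] = 0.387706, running G = 1.928059
t=5: π = [0.1957, 0.1269, 0.1383, 0.2181, 0.1207, 0.2003], E[r] = 0.5909, γ^t·E[r] = 0.348927, running G = 2.276986

G = 2.2770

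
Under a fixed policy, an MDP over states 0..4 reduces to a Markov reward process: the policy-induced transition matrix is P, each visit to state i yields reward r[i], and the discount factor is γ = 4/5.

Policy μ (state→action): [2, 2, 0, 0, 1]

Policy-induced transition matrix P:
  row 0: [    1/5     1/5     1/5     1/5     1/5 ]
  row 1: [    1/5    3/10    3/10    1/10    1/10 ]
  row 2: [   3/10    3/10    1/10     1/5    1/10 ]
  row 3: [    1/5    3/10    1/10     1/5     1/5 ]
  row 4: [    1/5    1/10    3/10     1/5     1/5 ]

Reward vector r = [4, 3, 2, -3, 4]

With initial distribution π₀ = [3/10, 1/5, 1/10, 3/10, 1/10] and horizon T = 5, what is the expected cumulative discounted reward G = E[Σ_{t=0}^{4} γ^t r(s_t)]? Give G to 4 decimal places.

t=0: π = [0.3000, 0.2000, 0.1000, 0.3000, 0.1000], E[r] = 1.5000, γ^t·E[r] = 1.500000, running G = 1.500000
t=1: π = [0.2100, 0.2500, 0.1900, 0.1800, 0.1700], E[r] = 2.1100, γ^t·E[r] = 1.688000, running G = 3.188000
t=2: π = [0.2190, 0.2450, 0.2050, 0.1750, 0.1560], E[r] = 2.1200, γ^t·E[r] = 1.356800, running G = 4.544800
t=3: π = [0.2205, 0.2469, 0.2021, 0.1755, 0.1550], E[r] = 2.1204, γ^t·E[r] = 1.085645, running G = 5.630445
t=4: π = [0.2202, 0.2470, 0.2024, 0.1753, 0.1551], E[r] = 2.1210, γ^t·E[r] = 0.868770, running G = 6.499215

G = 6.4992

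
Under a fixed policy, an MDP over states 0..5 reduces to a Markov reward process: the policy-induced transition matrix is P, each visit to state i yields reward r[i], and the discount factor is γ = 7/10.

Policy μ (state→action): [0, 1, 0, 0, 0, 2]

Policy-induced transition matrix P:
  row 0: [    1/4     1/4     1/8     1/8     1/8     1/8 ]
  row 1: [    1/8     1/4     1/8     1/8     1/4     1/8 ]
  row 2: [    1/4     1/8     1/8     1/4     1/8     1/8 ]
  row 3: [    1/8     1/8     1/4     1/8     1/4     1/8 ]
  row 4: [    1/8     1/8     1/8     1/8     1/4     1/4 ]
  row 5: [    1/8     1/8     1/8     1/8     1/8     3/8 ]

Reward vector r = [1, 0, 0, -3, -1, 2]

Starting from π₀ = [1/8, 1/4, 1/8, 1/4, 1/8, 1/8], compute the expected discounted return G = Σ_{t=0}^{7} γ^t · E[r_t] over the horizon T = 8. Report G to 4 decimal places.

G = -0.6776

t=0: π = [0.1250, 0.2500, 0.1250, 0.2500, 0.1250, 0.1250], E[r] = -0.5000, γ^t·E[r] = -0.500000, running G = -0.500000
t=1: π = [0.1563, 0.1719, 0.1563, 0.1406, 0.2031, 0.1719], E[r] = -0.1250, γ^t·E[r] = -0.087500, running G = -0.587500
t=2: π = [0.1641, 0.1660, 0.1426, 0.1445, 0.1895, 0.1934], E[r] = -0.0723, γ^t·E[r] = -0.035410, running G = -0.622910
t=3: π = [0.1633, 0.1663, 0.1431, 0.1428, 0.1875, 0.1970], E[r] = -0.0586, γ^t·E[r] = -0.020098, running G = -0.643008
t=4: π = [0.1633, 0.1662, 0.1429, 0.1429, 0.1871, 0.1977], E[r] = -0.0570, γ^t·E[r] = -0.013695, running G = -0.656702
t=5: π = [0.1633, 0.1662, 0.1429, 0.1429, 0.1870, 0.1978], E[r] = -0.0567, γ^t·E[r] = -0.009530, running G = -0.666233
t=6: π = [0.1633, 0.1662, 0.1429, 0.1429, 0.1870, 0.1978], E[r] = -0.0567, γ^t·E[r] = -0.006666, running G = -0.672898
t=7: π = [0.1633, 0.1662, 0.1429, 0.1429, 0.1870, 0.1978], E[r] = -0.0566, γ^t·E[r] = -0.004665, running G = -0.677563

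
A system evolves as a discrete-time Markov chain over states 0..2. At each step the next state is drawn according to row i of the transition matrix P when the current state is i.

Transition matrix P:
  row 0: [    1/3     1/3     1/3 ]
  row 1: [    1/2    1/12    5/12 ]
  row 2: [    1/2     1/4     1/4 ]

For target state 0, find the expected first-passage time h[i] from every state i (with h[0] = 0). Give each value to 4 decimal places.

First-step conditioning: h[0] = 0; for i ≠ 0, h[i] = 1 + Σ_k P[i][k]·h[k].
  h[1] = 1 + 1/12·h[1] + 5/12·h[2]
  h[2] = 1 + 1/4·h[1] + 1/4·h[2]
Solving the 2×2 linear system over states ≠ 0 gives exactly h = [0, 2, 2] (h[0] = 0 is the target).

h = [0.0000, 2.0000, 2.0000]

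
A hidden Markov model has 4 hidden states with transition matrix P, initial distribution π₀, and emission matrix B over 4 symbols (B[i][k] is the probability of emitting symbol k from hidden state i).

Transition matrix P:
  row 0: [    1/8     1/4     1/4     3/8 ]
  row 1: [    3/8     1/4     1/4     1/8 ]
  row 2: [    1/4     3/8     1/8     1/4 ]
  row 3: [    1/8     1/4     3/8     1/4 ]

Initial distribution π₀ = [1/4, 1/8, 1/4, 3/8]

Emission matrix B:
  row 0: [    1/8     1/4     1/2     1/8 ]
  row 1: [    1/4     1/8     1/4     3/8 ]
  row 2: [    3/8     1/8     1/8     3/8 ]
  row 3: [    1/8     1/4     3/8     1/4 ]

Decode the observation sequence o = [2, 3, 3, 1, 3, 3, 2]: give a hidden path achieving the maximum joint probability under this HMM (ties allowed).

t=0: δ = [1.250e-01, 3.125e-02, 3.125e-02, 1.406e-01]  (obs o_0=2)
t=1: δ = [2.197e-03, 1.318e-02, 1.978e-02, 1.172e-02]  ψ = [3, 3, 3, 0]  (obs o_1=3)
t=2: δ = [6.180e-04, 2.781e-03, 1.648e-03, 1.236e-03]  ψ = [1, 2, 3, 2]  (obs o_2=3)
t=3: δ = [2.607e-04, 8.690e-05, 8.690e-05, 1.030e-04]  ψ = [1, 1, 1, 2]  (obs o_3=1)
t=4: δ = [4.074e-06, 2.444e-05, 2.444e-05, 2.444e-05]  ψ = [0, 0, 0, 0]  (obs o_4=3)
t=5: δ = [1.146e-06, 3.437e-06, 3.437e-06, 1.528e-06]  ψ = [1, 2, 3, 2]  (obs o_5=3)
t=6: δ = [6.445e-07, 3.222e-07, 1.074e-07, 3.222e-07]  ψ = [1, 2, 1, 2]  (obs o_6=2)
backtrack: best end state = 0; path = [3, 2, 1, 0, 2, 1, 0]

path = [3, 2, 1, 0, 2, 1, 0]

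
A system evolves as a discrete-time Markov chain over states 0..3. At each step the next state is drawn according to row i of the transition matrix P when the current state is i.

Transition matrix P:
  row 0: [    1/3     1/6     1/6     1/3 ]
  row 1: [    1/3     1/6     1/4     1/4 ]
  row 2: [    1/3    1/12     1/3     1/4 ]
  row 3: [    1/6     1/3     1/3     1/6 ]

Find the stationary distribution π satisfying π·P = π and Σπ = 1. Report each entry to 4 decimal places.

Balance equations π_j = Σ_i π_i·P[i][j]:
  π_0 = 1/3·π_0 + 1/3·π_1 + 1/3·π_2 + 1/6·π_3
  π_1 = 1/6·π_0 + 1/6·π_1 + 1/12·π_2 + 1/3·π_3
  π_2 = 1/6·π_0 + 1/4·π_1 + 1/3·π_2 + 1/3·π_3
  normalize: π_0 + π_1 + π_2 + π_3 = 1
Solving the linear system gives exactly π = [23/79, 162/869, 234/869, 20/79].

π = [0.2911, 0.1864, 0.2693, 0.2532]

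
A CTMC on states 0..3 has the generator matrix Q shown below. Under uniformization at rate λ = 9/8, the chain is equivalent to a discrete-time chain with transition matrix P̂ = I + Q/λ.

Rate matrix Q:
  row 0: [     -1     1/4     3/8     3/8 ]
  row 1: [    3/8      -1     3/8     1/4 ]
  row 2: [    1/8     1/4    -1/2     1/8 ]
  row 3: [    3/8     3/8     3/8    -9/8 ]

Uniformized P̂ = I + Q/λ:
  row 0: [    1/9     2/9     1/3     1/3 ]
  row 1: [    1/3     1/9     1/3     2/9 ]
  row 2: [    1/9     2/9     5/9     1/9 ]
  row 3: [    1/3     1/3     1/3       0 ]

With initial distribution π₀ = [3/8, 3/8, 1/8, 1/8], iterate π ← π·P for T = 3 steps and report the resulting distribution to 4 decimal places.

t=0: π = [0.3750, 0.3750, 0.1250, 0.1250]
t=1: π = [0.2222, 0.1944, 0.3611, 0.2222]
t=2: π = [0.2037, 0.2253, 0.4136, 0.1574]
t=3: π = [0.1962, 0.2147, 0.4252, 0.1639]

π = [0.1962, 0.2147, 0.4252, 0.1639]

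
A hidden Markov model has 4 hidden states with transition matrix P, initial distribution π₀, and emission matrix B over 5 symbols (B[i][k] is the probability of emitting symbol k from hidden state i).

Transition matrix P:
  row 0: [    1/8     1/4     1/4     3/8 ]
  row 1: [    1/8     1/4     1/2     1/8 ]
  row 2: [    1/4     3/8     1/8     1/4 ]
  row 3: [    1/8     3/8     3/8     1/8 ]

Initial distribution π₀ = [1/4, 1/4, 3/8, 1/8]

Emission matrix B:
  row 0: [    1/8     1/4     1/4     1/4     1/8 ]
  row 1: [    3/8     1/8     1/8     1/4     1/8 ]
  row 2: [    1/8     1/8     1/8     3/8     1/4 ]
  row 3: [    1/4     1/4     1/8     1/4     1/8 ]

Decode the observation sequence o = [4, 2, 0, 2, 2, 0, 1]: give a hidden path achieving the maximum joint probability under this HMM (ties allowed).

path = [2, 0, 3, 1, 2, 1, 2]

t=0: δ = [3.125e-02, 3.125e-02, 9.375e-02, 1.562e-02]  (obs o_0=4)
t=1: δ = [5.859e-03, 4.395e-03, 1.953e-03, 2.930e-03]  ψ = [2, 2, 1, 2]  (obs o_1=2)
t=2: δ = [9.155e-05, 5.493e-04, 2.747e-04, 5.493e-04]  ψ = [0, 0, 1, 0]  (obs o_2=0)
t=3: δ = [1.717e-05, 2.575e-05, 3.433e-05, 8.583e-06]  ψ = [1, 3, 1, 1]  (obs o_3=2)
t=4: δ = [2.146e-06, 1.609e-06, 1.609e-06, 1.073e-06]  ψ = [2, 2, 1, 2]  (obs o_4=2)
t=5: δ = [5.029e-08, 2.263e-07, 1.006e-07, 2.012e-07]  ψ = [2, 2, 1, 0]  (obs o_5=0)
t=6: δ = [7.072e-09, 9.430e-09, 1.414e-08, 7.072e-09]  ψ = [1, 3, 1, 1]  (obs o_6=1)
backtrack: best end state = 2; path = [2, 0, 3, 1, 2, 1, 2]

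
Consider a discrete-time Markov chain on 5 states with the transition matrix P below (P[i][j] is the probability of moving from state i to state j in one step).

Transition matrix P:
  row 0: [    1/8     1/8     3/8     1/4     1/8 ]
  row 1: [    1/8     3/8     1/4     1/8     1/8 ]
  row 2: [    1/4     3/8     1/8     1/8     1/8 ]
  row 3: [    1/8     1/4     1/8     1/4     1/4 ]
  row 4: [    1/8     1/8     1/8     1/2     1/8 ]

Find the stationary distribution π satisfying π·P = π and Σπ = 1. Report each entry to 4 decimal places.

π = [0.1495, 0.2704, 0.1962, 0.2301, 0.1538]

Balance equations π_j = Σ_i π_i·P[i][j]:
  π_0 = 1/8·π_0 + 1/8·π_1 + 1/4·π_2 + 1/8·π_3 + 1/8·π_4
  π_1 = 1/8·π_0 + 3/8·π_1 + 3/8·π_2 + 1/4·π_3 + 1/8·π_4
  π_2 = 3/8·π_0 + 1/4·π_1 + 1/8·π_2 + 1/8·π_3 + 1/8·π_4
  π_3 = 1/4·π_0 + 1/8·π_1 + 1/8·π_2 + 1/4·π_3 + 1/2·π_4
  normalize: π_0 + π_1 + π_2 + π_3 + π_4 = 1
Solving the linear system gives exactly π = [141/943, 255/943, 185/943, 217/943, 145/943].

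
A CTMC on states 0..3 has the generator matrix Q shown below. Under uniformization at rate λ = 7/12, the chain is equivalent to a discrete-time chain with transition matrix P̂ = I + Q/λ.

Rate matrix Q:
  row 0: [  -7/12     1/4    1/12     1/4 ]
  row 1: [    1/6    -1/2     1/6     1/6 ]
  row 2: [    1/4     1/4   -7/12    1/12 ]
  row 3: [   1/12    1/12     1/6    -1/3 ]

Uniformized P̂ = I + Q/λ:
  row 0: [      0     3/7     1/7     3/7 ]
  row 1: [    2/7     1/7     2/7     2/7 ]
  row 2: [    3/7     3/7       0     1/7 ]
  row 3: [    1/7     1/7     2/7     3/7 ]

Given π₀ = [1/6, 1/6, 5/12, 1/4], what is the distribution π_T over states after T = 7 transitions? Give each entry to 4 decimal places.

π = [0.2072, 0.2589, 0.1992, 0.3347]

t=0: π = [0.1667, 0.1667, 0.4167, 0.2500]
t=1: π = [0.2619, 0.3095, 0.1429, 0.2857]
t=2: π = [0.1905, 0.2585, 0.2075, 0.3435]
t=3: π = [0.2119, 0.2566, 0.1992, 0.3324]
t=4: π = [0.2062, 0.2603, 0.1985, 0.3350]
t=5: π = [0.2073, 0.2585, 0.1995, 0.3347]
t=6: π = [0.2072, 0.2591, 0.1991, 0.3346]
t=7: π = [0.2072, 0.2589, 0.1992, 0.3347]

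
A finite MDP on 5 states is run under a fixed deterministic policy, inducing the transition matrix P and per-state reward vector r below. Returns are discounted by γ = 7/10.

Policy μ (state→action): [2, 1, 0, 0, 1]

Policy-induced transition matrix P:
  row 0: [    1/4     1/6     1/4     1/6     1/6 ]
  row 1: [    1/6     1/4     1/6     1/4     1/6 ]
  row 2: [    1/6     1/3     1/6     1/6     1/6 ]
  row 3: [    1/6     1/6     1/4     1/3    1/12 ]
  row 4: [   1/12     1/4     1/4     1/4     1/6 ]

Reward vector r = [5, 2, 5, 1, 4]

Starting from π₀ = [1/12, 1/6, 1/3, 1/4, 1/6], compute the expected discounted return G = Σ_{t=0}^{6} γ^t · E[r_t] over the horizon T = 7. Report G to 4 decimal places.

t=0: π = [0.0833, 0.1667, 0.3333, 0.2500, 0.1667], E[r] = 3.3333, γ^t·E[r] = 3.333333, running G = 3.333333
t=1: π = [0.1597, 0.2500, 0.2083, 0.2361, 0.1458], E[r] = 3.1597, γ^t·E[r] = 2.211806, running G = 5.545139
t=2: π = [0.1678, 0.2344, 0.2118, 0.2390, 0.1470], E[r] = 3.1939, γ^t·E[r] = 1.564994, running G = 7.110133
t=3: π = [0.1684, 0.2337, 0.2128, 0.2383, 0.1467], E[r] = 3.1989, γ^t·E[r] = 1.097216, running G = 8.207349
t=4: π = [0.1685, 0.2338, 0.2128, 0.2381, 0.1468], E[r] = 3.1993, γ^t·E[r] = 0.768153, running G = 8.975502
t=5: π = [0.1685, 0.2339, 0.2128, 0.2381, 0.1468], E[r] = 3.1993, γ^t·E[r] = 0.537713, running G = 9.513215
t=6: π = [0.1685, 0.2339, 0.2128, 0.2381, 0.1468], E[r] = 3.1993, γ^t·E[r] = 0.376399, running G = 9.889614

G = 9.8896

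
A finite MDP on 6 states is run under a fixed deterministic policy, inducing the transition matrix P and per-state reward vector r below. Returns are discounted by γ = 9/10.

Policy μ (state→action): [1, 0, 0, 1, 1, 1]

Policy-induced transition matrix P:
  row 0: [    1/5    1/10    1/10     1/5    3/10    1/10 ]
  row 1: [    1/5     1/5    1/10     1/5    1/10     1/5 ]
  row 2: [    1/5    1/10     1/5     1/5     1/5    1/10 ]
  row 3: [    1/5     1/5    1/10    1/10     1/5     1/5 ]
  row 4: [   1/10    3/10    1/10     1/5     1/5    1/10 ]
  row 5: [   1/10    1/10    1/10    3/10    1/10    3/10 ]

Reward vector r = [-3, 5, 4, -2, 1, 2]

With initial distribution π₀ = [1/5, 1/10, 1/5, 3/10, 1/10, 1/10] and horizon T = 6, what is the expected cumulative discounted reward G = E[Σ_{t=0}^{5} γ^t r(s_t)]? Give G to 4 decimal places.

t=0: π = [0.2000, 0.1000, 0.2000, 0.3000, 0.1000, 0.1000], E[r] = 0.4000, γ^t·E[r] = 0.400000, running G = 0.400000
t=1: π = [0.1800, 0.1600, 0.1200, 0.1800, 0.2000, 0.1600], E[r] = 0.9000, γ^t·E[r] = 0.810000, running G = 1.210000
t=2: π = [0.1640, 0.1740, 0.1120, 0.1980, 0.1860, 0.1660], E[r] = 0.9480, γ^t·E[r] = 0.767880, running G = 1.977880
t=3: π = [0.1648, 0.1744, 0.1112, 0.1968, 0.1824, 0.1704], E[r] = 0.9520, γ^t·E[r] = 0.694008, running G = 2.671888
t=4: π = [0.1647, 0.1736, 0.1111, 0.1974, 0.1820, 0.1712], E[r] = 0.9480, γ^t·E[r] = 0.621983, running G = 3.293871
t=5: π = [0.1647, 0.1735, 0.1111, 0.1974, 0.1820, 0.1713], E[r] = 0.9478, γ^t·E[r] = 0.559657, running G = 3.853528

G = 3.8535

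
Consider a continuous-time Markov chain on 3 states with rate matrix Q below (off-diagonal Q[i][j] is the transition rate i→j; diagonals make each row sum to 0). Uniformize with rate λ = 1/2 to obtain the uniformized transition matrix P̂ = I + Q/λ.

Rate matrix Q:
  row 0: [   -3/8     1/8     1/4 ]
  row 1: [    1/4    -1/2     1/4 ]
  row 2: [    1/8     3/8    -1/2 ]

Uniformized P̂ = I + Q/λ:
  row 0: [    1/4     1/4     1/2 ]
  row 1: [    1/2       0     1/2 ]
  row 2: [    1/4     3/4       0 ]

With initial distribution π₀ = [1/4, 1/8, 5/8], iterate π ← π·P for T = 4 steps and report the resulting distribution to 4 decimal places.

t=0: π = [0.2500, 0.1250, 0.6250]
t=1: π = [0.2813, 0.5313, 0.1875]
t=2: π = [0.3828, 0.2109, 0.4063]
t=3: π = [0.3027, 0.4004, 0.2969]
t=4: π = [0.3501, 0.2983, 0.3516]

π = [0.3501, 0.2983, 0.3516]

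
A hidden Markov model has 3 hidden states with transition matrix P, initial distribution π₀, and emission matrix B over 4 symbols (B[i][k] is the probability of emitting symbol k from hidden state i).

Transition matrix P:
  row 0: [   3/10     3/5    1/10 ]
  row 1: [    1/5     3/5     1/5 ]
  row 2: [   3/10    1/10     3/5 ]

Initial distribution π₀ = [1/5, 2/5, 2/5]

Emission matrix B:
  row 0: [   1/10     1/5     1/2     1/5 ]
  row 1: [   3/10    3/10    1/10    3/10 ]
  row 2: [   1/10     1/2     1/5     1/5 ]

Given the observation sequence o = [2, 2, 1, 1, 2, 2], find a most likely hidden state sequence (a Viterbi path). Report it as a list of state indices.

path = [2, 2, 2, 2, 0, 0]

t=0: δ = [1.000e-01, 4.000e-02, 8.000e-02]  (obs o_0=2)
t=1: δ = [1.500e-02, 6.000e-03, 9.600e-03]  ψ = [0, 0, 2]  (obs o_1=2)
t=2: δ = [9.000e-04, 2.700e-03, 2.880e-03]  ψ = [0, 0, 2]  (obs o_2=1)
t=3: δ = [1.728e-04, 4.860e-04, 8.640e-04]  ψ = [2, 1, 2]  (obs o_3=1)
t=4: δ = [1.296e-04, 2.916e-05, 1.037e-04]  ψ = [2, 1, 2]  (obs o_4=2)
t=5: δ = [1.944e-05, 7.776e-06, 1.244e-05]  ψ = [0, 0, 2]  (obs o_5=2)
backtrack: best end state = 0; path = [2, 2, 2, 2, 0, 0]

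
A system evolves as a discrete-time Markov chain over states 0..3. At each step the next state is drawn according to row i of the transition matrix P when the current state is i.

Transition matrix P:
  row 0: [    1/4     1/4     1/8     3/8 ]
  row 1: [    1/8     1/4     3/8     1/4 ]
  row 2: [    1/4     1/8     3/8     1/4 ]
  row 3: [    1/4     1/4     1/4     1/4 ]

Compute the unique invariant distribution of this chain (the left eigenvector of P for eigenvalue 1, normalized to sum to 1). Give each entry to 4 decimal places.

π = [0.2232, 0.2144, 0.2845, 0.2779]

Balance equations π_j = Σ_i π_i·P[i][j]:
  π_0 = 1/4·π_0 + 1/8·π_1 + 1/4·π_2 + 1/4·π_3
  π_1 = 1/4·π_0 + 1/4·π_1 + 1/8·π_2 + 1/4·π_3
  π_2 = 1/8·π_0 + 3/8·π_1 + 3/8·π_2 + 1/4·π_3
  normalize: π_0 + π_1 + π_2 + π_3 = 1
Solving the linear system gives exactly π = [102/457, 98/457, 130/457, 127/457].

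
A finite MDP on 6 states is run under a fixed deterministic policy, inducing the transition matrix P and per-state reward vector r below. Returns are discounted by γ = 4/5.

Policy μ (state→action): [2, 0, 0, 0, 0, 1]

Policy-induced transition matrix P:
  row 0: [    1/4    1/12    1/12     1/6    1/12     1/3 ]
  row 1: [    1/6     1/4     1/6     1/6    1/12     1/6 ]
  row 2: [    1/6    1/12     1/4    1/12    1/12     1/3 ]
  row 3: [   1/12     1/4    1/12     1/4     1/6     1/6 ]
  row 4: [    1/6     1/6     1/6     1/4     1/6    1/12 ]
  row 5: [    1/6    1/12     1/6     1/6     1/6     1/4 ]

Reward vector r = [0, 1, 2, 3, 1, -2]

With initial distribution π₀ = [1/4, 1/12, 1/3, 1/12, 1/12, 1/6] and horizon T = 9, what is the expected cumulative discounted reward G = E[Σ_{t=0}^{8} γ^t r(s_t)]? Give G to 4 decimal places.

G = 2.7757

t=0: π = [0.2500, 0.0833, 0.3333, 0.0833, 0.0833, 0.1667], E[r] = 0.7500, γ^t·E[r] = 0.750000, running G = 0.750000
t=1: π = [0.1806, 0.1181, 0.1667, 0.1528, 0.1111, 0.2708], E[r] = 0.4792, γ^t·E[r] = 0.383333, running G = 1.133333
t=2: π = [0.1690, 0.1377, 0.1528, 0.1748, 0.1279, 0.2378], E[r] = 0.6198, γ^t·E[r] = 0.396667, running G = 1.530000
t=3: π = [0.1662, 0.1461, 0.1508, 0.1792, 0.1284, 0.2295], E[r] = 0.6545, γ^t·E[r] = 0.335111, running G = 1.865111
t=4: π = [0.1656, 0.1482, 0.1505, 0.1797, 0.1281, 0.2279], E[r] = 0.6606, γ^t·E[r] = 0.270578, running G = 2.135689
t=5: π = [0.1655, 0.1487, 0.1504, 0.1798, 0.1280, 0.2277], E[r] = 0.6615, γ^t·E[r] = 0.216768, running G = 2.352457
t=6: π = [0.1655, 0.1487, 0.1504, 0.1798, 0.1280, 0.2276], E[r] = 0.6616, γ^t·E[r] = 0.173443, running G = 2.525900
t=7: π = [0.1655, 0.1487, 0.1504, 0.1798, 0.1279, 0.2276], E[r] = 0.6616, γ^t·E[r] = 0.138755, running G = 2.664655
t=8: π = [0.1655, 0.1487, 0.1504, 0.1798, 0.1279, 0.2276], E[r] = 0.6616, γ^t·E[r] = 0.111004, running G = 2.775658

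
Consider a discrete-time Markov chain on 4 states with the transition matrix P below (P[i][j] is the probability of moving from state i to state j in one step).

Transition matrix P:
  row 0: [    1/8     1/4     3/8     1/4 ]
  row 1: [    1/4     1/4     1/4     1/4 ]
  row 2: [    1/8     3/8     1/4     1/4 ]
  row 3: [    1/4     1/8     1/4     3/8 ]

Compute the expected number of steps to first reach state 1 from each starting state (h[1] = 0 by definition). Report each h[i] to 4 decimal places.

First-step conditioning: h[1] = 0; for i ≠ 1, h[i] = 1 + Σ_k P[i][k]·h[k].
  h[0] = 1 + 1/8·h[0] + 3/8·h[2] + 1/4·h[3]
  h[2] = 1 + 1/8·h[0] + 1/4·h[2] + 1/4·h[3]
  h[3] = 1 + 1/4·h[0] + 1/4·h[2] + 3/8·h[3]
Solving the 3×3 linear system over states ≠ 1 gives exactly h = [504/127, 0, 448/127, 584/127] (h[1] = 0 is the target).

h = [3.9685, 0.0000, 3.5276, 4.5984]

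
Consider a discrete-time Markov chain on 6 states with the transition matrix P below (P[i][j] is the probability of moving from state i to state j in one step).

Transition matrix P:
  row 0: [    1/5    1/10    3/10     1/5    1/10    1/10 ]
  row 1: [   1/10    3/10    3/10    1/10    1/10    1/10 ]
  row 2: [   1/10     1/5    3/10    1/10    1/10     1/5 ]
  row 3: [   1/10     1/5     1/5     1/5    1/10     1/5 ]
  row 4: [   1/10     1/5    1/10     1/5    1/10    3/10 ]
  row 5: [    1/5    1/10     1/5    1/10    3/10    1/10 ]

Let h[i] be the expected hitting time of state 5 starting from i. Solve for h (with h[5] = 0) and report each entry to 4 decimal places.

h = [6.1763, 6.2457, 5.6211, 5.6211, 5.0590, 0.0000]

First-step conditioning: h[5] = 0; for i ≠ 5, h[i] = 1 + Σ_k P[i][k]·h[k].
  h[0] = 1 + 1/5·h[0] + 1/10·h[1] + 3/10·h[2] + 1/5·h[3] + 1/10·h[4]
  h[1] = 1 + 1/10·h[0] + 3/10·h[1] + 3/10·h[2] + 1/10·h[3] + 1/10·h[4]
  h[2] = 1 + 1/10·h[0] + 1/5·h[1] + 3/10·h[2] + 1/10·h[3] + 1/10·h[4]
  h[3] = 1 + 1/10·h[0] + 1/5·h[1] + 1/5·h[2] + 1/5·h[3] + 1/10·h[4]
  h[4] = 1 + 1/10·h[0] + 1/5·h[1] + 1/10·h[2] + 1/5·h[3] + 1/10·h[4]
Solving the 5×5 linear system over states ≠ 5 gives exactly h = [8900/1441, 9000/1441, 8100/1441, 8100/1441, 7290/1441, 0] (h[5] = 0 is the target).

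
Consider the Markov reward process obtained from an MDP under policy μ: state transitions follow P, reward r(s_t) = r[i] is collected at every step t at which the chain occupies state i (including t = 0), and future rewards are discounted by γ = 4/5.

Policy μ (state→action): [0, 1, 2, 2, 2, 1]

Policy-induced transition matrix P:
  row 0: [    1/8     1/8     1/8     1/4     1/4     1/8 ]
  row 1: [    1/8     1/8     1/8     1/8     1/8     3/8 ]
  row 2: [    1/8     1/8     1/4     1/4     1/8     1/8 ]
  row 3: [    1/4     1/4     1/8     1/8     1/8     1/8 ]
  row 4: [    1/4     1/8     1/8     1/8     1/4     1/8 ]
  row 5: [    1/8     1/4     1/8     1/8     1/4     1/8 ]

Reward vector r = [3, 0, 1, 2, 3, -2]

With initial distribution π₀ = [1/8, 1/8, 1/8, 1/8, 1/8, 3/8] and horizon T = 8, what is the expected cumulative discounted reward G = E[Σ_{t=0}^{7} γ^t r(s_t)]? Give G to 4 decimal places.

t=0: π = [0.1250, 0.1250, 0.1250, 0.1250, 0.1250, 0.3750], E[r] = 0.3750, γ^t·E[r] = 0.375000, running G = 0.375000
t=1: π = [0.1563, 0.1875, 0.1406, 0.1563, 0.2031, 0.1563], E[r] = 1.2188, γ^t·E[r] = 0.975000, running G = 1.350000
t=2: π = [0.1699, 0.1641, 0.1426, 0.1621, 0.1895, 0.1719], E[r] = 1.2012, γ^t·E[r] = 0.768750, running G = 2.118750
t=3: π = [0.1689, 0.1667, 0.1428, 0.1641, 0.1914, 0.1660], E[r] = 1.2200, γ^t·E[r] = 0.624625, running G = 2.743375
t=4: π = [0.1694, 0.1663, 0.1429, 0.1640, 0.1908, 0.1667], E[r] = 1.2181, γ^t·E[r] = 0.498938, running G = 3.242313
t=5: π = [0.1693, 0.1663, 0.1429, 0.1640, 0.1909, 0.1666], E[r] = 1.2184, γ^t·E[r] = 0.399255, running G = 3.641568
t=6: π = [0.1694, 0.1663, 0.1429, 0.1640, 0.1908, 0.1666], E[r] = 1.2184, γ^t·E[r] = 0.319388, running G = 3.960956
t=7: π = [0.1694, 0.1663, 0.1429, 0.1640, 0.1908, 0.1666], E[r] = 1.2184, γ^t·E[r] = 0.255512, running G = 4.216467

G = 4.2165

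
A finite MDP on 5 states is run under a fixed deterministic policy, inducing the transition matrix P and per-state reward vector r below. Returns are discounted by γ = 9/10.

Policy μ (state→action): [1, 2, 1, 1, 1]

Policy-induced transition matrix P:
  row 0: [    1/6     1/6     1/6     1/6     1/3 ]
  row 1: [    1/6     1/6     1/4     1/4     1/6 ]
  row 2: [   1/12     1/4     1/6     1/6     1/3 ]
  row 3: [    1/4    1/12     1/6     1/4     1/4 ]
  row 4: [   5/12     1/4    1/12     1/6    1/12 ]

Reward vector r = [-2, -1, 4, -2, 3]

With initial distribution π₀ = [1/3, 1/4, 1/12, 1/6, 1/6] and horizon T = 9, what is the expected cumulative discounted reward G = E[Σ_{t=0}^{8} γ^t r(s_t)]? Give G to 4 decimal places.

G = 1.2213

t=0: π = [0.3333, 0.2500, 0.0833, 0.1667, 0.1667], E[r] = -0.4167, γ^t·E[r] = -0.416667, running G = -0.416667
t=1: π = [0.2153, 0.1736, 0.1736, 0.2014, 0.2361], E[r] = 0.3958, γ^t·E[r] = 0.356250, running G = -0.060417
t=2: π = [0.2280, 0.1840, 0.1615, 0.1979, 0.2286], E[r] = 0.2957, γ^t·E[r] = 0.239531, running G = 0.179115
t=3: π = [0.2269, 0.1827, 0.1630, 0.1985, 0.2290], E[r] = 0.3055, γ^t·E[r] = 0.222715, running G = 0.401829
t=4: π = [0.2269, 0.1828, 0.1628, 0.1984, 0.2291], E[r] = 0.3051, γ^t·E[r] = 0.200156, running G = 0.601985
t=5: π = [0.2269, 0.1828, 0.1628, 0.1984, 0.2291], E[r] = 0.3049, γ^t·E[r] = 0.180063, running G = 0.782048
t=6: π = [0.2269, 0.1828, 0.1628, 0.1984, 0.2291], E[r] = 0.3050, γ^t·E[r] = 0.162083, running G = 0.944131
t=7: π = [0.2269, 0.1828, 0.1628, 0.1984, 0.2291], E[r] = 0.3050, γ^t·E[r] = 0.145869, running G = 1.090000
t=8: π = [0.2269, 0.1828, 0.1628, 0.1984, 0.2291], E[r] = 0.3050, γ^t·E[r] = 0.131283, running G = 1.221283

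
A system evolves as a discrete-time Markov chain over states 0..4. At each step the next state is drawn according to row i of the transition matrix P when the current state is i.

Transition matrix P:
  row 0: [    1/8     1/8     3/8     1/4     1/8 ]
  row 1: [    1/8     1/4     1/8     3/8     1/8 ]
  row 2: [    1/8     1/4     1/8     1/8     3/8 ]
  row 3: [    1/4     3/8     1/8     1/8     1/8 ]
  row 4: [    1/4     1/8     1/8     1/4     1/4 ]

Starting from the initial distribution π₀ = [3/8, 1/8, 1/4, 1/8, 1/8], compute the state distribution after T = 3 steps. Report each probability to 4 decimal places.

t=0: π = [0.3750, 0.1250, 0.2500, 0.1250, 0.1250]
t=1: π = [0.1563, 0.2031, 0.2188, 0.2188, 0.2031]
t=2: π = [0.1777, 0.2324, 0.1641, 0.2207, 0.2051]
t=3: π = [0.1782, 0.2297, 0.1694, 0.2310, 0.1917]

π = [0.1782, 0.2297, 0.1694, 0.2310, 0.1917]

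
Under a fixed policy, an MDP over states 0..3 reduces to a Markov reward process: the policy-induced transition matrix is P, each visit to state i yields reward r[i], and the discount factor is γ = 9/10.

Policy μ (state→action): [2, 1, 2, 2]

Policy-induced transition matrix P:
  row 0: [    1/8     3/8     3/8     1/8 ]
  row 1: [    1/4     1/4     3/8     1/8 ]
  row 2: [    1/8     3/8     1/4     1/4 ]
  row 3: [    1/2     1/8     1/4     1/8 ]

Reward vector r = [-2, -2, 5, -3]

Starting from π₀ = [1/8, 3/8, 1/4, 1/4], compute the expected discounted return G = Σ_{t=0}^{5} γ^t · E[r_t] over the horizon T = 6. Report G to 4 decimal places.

G = -0.3503

t=0: π = [0.1250, 0.3750, 0.2500, 0.2500], E[r] = -0.5000, γ^t·E[r] = -0.500000, running G = -0.500000
t=1: π = [0.2656, 0.2656, 0.3125, 0.1563], E[r] = 0.0313, γ^t·E[r] = 0.028125, running G = -0.471875
t=2: π = [0.2168, 0.3027, 0.3164, 0.1641], E[r] = 0.0508, γ^t·E[r] = 0.041133, running G = -0.430742
t=3: π = [0.2244, 0.2961, 0.3149, 0.1646], E[r] = 0.0400, γ^t·E[r] = 0.029188, running G = -0.401554
t=4: π = [0.2237, 0.2968, 0.3151, 0.1644], E[r] = 0.0411, γ^t·E[r] = 0.026950, running G = -0.374603
t=5: π = [0.2237, 0.2968, 0.3151, 0.1644], E[r] = 0.0411, γ^t·E[r] = 0.024278, running G = -0.350325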